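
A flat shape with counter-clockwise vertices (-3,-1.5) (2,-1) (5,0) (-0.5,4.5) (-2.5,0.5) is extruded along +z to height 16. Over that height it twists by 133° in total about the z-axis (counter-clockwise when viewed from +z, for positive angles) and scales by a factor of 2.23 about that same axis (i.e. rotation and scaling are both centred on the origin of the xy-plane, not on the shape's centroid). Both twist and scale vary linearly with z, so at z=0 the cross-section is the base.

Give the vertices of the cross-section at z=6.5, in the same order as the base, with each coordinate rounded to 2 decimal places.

t = z/height = 6.5/16 = 0.40625
s = 1 + (scale-1)·z/height = 1 + (2.23-1)·6.5/16 = 1.499688
θ = twist·z/height = 133°·6.5/16 = 54.0313° = 0.943023 rad
cos θ = 0.587344, sin θ = 0.809337 (intermediates below are computed at full precision and shown rounded to 5 d.p.)
v1: (-3,-1.5) → rotate → (-0.54803,-3.30903) → ×s → (-0.82187,-4.96251) → (-0.82,-4.96)
v2: (2,-1) → rotate → (1.98403,1.03133) → ×s → (2.97542,1.54667) → (2.98,1.55)
v3: (5,0) → rotate → (2.93672,4.04669) → ×s → (4.40416,6.06877) → (4.40,6.07)
v4: (-0.5,4.5) → rotate → (-3.93569,2.23838) → ×s → (-5.90231,3.35687) → (-5.90,3.36)
v5: (-2.5,0.5) → rotate → (-1.87303,-1.72967) → ×s → (-2.80896,-2.59397) → (-2.81,-2.59)

Cross-section at z=6.5: (-0.82,-4.96) (2.98,1.55) (4.40,6.07) (-5.90,3.36) (-2.81,-2.59)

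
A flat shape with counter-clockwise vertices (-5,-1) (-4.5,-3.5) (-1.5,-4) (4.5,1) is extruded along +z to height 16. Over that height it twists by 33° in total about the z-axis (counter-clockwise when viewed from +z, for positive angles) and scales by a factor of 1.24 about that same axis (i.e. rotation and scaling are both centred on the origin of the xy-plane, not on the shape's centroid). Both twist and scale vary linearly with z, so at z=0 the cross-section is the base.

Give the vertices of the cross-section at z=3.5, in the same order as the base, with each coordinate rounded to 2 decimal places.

t = z/height = 3.5/16 = 0.21875
s = 1 + (scale-1)·z/height = 1 + (1.24-1)·3.5/16 = 1.052500
θ = twist·z/height = 33°·3.5/16 = 7.2188° = 0.125991 rad
cos θ = 0.992074, sin θ = 0.125658 (intermediates below are computed at full precision and shown rounded to 5 d.p.)
v1: (-5,-1) → rotate → (-4.83471,-1.62036) → ×s → (-5.08853,-1.70543) → (-5.09,-1.71)
v2: (-4.5,-3.5) → rotate → (-4.02453,-4.03772) → ×s → (-4.23582,-4.24970) → (-4.24,-4.25)
v3: (-1.5,-4) → rotate → (-0.98548,-4.15678) → ×s → (-1.03722,-4.37501) → (-1.04,-4.38)
v4: (4.5,1) → rotate → (4.33867,1.55753) → ×s → (4.56645,1.63930) → (4.57,1.64)

Cross-section at z=3.5: (-5.09,-1.71) (-4.24,-4.25) (-1.04,-4.38) (4.57,1.64)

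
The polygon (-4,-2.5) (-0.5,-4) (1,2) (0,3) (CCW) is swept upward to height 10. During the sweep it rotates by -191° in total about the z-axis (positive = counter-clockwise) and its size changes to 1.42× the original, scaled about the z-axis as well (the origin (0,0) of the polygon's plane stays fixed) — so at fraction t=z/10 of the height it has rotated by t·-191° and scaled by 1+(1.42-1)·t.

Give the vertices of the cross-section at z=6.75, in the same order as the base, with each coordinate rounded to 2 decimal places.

Cross-section at z=6.75: (0.73,6.01) (-3.59,3.72) (1.19,-2.61) (3.00,-2.42)

t = z/height = 6.75/10 = 0.675
s = 1 + (scale-1)·z/height = 1 + (1.42-1)·6.75/10 = 1.283500
θ = twist·z/height = -191°·6.75/10 = -128.9250° = -2.250166 rad
cos θ = -0.628303, sin θ = -0.777969 (intermediates below are computed at full precision and shown rounded to 5 d.p.)
v1: (-4,-2.5) → rotate → (0.56829,4.68263) → ×s → (0.72940,6.01016) → (0.73,6.01)
v2: (-0.5,-4) → rotate → (-2.79773,2.90219) → ×s → (-3.59088,3.72497) → (-3.59,3.72)
v3: (1,2) → rotate → (0.92764,-2.03457) → ×s → (1.19062,-2.61138) → (1.19,-2.61)
v4: (0,3) → rotate → (2.33391,-1.88491) → ×s → (2.99557,-2.41928) → (3.00,-2.42)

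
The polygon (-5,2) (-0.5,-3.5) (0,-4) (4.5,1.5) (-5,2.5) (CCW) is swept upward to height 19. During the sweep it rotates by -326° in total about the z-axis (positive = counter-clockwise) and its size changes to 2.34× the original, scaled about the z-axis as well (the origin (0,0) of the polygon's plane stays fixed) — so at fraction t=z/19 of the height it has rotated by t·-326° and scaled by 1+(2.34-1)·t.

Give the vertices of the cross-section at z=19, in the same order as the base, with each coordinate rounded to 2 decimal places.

Cross-section at z=19: (-12.32,-2.66) (3.61,-7.44) (5.23,-7.76) (6.77,8.80) (-12.97,-1.69)

t = z/height = 19/19 = 1
s = 1 + (scale-1)·z/height = 1 + (2.34-1)·19/19 = 2.340000
θ = twist·z/height = -326°·19/19 = -326.0000° = -5.689773 rad
cos θ = 0.829038, sin θ = 0.559193 (intermediates below are computed at full precision and shown rounded to 5 d.p.)
v1: (-5,2) → rotate → (-5.26357,-1.13789) → ×s → (-12.31676,-2.66266) → (-12.32,-2.66)
v2: (-0.5,-3.5) → rotate → (1.54266,-3.18123) → ×s → (3.60982,-7.44407) → (3.61,-7.44)
v3: (0,-4) → rotate → (2.23677,-3.31615) → ×s → (5.23405,-7.75979) → (5.23,-7.76)
v4: (4.5,1.5) → rotate → (2.89188,3.75992) → ×s → (6.76700,8.79822) → (6.77,8.80)
v5: (-5,2.5) → rotate → (-5.54317,-0.72337) → ×s → (-12.97102,-1.69269) → (-12.97,-1.69)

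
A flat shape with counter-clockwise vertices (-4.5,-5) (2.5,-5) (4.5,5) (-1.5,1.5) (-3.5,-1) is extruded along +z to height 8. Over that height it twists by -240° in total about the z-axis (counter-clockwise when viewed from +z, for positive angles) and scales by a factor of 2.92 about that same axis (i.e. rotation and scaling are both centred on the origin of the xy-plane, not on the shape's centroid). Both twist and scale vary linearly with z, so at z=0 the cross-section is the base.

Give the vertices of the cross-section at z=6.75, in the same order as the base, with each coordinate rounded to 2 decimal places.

Cross-section at z=6.75: (15.91,7.59) (-1.04,14.61) (-15.91,-7.59) (2.13,-5.13) (9.47,-1.09)

t = z/height = 6.75/8 = 0.84375
s = 1 + (scale-1)·z/height = 1 + (2.92-1)·6.75/8 = 2.620000
θ = twist·z/height = -240°·6.75/8 = -202.5000° = -3.534292 rad
cos θ = -0.923880, sin θ = 0.382683 (intermediates below are computed at full precision and shown rounded to 5 d.p.)
v1: (-4.5,-5) → rotate → (6.07088,2.89732) → ×s → (15.90569,7.59098) → (15.91,7.59)
v2: (2.5,-5) → rotate → (-0.39628,5.57611) → ×s → (-1.03826,14.60940) → (-1.04,14.61)
v3: (4.5,5) → rotate → (-6.07088,-2.89732) → ×s → (-15.90569,-7.59098) → (-15.91,-7.59)
v4: (-1.5,1.5) → rotate → (0.81179,-1.95984) → ×s → (2.12690,-5.13479) → (2.13,-5.13)
v5: (-3.5,-1) → rotate → (3.61626,-0.41551) → ×s → (9.47461,-1.08864) → (9.47,-1.09)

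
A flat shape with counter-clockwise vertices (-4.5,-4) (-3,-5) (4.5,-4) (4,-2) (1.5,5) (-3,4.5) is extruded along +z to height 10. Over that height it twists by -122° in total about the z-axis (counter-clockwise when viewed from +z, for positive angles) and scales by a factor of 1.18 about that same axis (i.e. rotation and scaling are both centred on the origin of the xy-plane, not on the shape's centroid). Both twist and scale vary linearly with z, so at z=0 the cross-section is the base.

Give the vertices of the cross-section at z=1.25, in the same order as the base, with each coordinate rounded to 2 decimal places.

Cross-section at z=1.25: (-5.52,-2.74) (-4.30,-4.13) (3.36,-5.16) (3.41,-3.05) (2.82,4.53) (-1.75,5.25)

t = z/height = 1.25/10 = 0.125
s = 1 + (scale-1)·z/height = 1 + (1.18-1)·1.25/10 = 1.022500
θ = twist·z/height = -122°·1.25/10 = -15.2500° = -0.266163 rad
cos θ = 0.964787, sin θ = -0.263031 (intermediates below are computed at full precision and shown rounded to 5 d.p.)
v1: (-4.5,-4) → rotate → (-5.39367,-2.67551) → ×s → (-5.51503,-2.73571) → (-5.52,-2.74)
v2: (-3,-5) → rotate → (-4.20952,-4.03484) → ×s → (-4.30423,-4.12563) → (-4.30,-4.13)
v3: (4.5,-4) → rotate → (3.28942,-5.04279) → ×s → (3.36343,-5.15625) → (3.36,-5.16)
v4: (4,-2) → rotate → (3.33309,-2.98170) → ×s → (3.40808,-3.04879) → (3.41,-3.05)
v5: (1.5,5) → rotate → (2.76234,4.42939) → ×s → (2.82449,4.52905) → (2.82,4.53)
v6: (-3,4.5) → rotate → (-1.71072,5.13064) → ×s → (-1.74921,5.24608) → (-1.75,5.25)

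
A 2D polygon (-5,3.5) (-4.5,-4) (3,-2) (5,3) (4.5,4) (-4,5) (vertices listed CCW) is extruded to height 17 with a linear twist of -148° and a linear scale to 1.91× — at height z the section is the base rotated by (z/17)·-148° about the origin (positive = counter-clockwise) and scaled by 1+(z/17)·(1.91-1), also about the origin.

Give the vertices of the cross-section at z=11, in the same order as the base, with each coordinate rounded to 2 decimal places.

t = z/height = 11/17 = 0.647059
s = 1 + (scale-1)·z/height = 1 + (1.91-1)·11/17 = 1.588824
θ = twist·z/height = -148°·11/17 = -95.7647° = -1.671409 rad
cos θ = -0.100443, sin θ = -0.994943 (intermediates below are computed at full precision and shown rounded to 5 d.p.)
v1: (-5,3.5) → rotate → (3.98452,4.62316) → ×s → (6.33069,7.34539) → (6.33,7.35)
v2: (-4.5,-4) → rotate → (-3.52778,4.87902) → ×s → (-5.60501,7.75190) → (-5.61,7.75)
v3: (3,-2) → rotate → (-2.29122,-2.78394) → ×s → (-3.64034,-4.42319) → (-3.64,-4.42)
v4: (5,3) → rotate → (2.48261,-5.27604) → ×s → (3.94443,-8.38270) → (3.94,-8.38)
v5: (4.5,4) → rotate → (3.52778,-4.87902) → ×s → (5.60501,-7.75190) → (5.61,-7.75)
v6: (-4,5) → rotate → (5.37649,3.47755) → ×s → (8.54229,5.52522) → (8.54,5.53)

Cross-section at z=11: (6.33,7.35) (-5.61,7.75) (-3.64,-4.42) (3.94,-8.38) (5.61,-7.75) (8.54,5.53)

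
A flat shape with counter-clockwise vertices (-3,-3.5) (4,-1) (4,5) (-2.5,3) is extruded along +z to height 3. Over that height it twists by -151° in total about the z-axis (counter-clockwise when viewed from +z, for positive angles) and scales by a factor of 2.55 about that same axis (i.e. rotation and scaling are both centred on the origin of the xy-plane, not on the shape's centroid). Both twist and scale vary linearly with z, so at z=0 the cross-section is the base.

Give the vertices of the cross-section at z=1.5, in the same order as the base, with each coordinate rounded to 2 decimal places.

t = z/height = 1.5/3 = 0.5
s = 1 + (scale-1)·z/height = 1 + (2.55-1)·1.5/3 = 1.775000
θ = twist·z/height = -151°·1.5/3 = -75.5000° = -1.317724 rad
cos θ = 0.250380, sin θ = -0.968148 (intermediates below are computed at full precision and shown rounded to 5 d.p.)
v1: (-3,-3.5) → rotate → (-4.13966,2.02811) → ×s → (-7.34789,3.59990) → (-7.35,3.60)
v2: (4,-1) → rotate → (0.03337,-4.12297) → ×s → (0.05924,-7.31827) → (0.06,-7.32)
v3: (4,5) → rotate → (5.84226,-2.62069) → ×s → (10.37001,-4.65173) → (10.37,-4.65)
v4: (-2.5,3) → rotate → (2.27849,3.17151) → ×s → (4.04432,5.62943) → (4.04,5.63)

Cross-section at z=1.5: (-7.35,3.60) (0.06,-7.32) (10.37,-4.65) (4.04,5.63)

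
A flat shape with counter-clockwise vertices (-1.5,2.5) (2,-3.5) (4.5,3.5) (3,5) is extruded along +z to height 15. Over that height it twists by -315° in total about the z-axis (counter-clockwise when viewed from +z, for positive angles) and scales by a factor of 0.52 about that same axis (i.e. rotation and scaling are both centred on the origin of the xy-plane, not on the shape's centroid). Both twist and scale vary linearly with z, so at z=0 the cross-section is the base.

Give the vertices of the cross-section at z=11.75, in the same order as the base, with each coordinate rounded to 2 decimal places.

Cross-section at z=11.75: (-1.06,-1.48) (1.51,2.01) (-3.12,1.72) (-3.61,0.49)

t = z/height = 11.75/15 = 0.783333
s = 1 + (scale-1)·z/height = 1 + (0.52-1)·11.75/15 = 0.624000
θ = twist·z/height = -315°·11.75/15 = -246.7500° = -4.306600 rad
cos θ = -0.394744, sin θ = 0.918791 (intermediates below are computed at full precision and shown rounded to 5 d.p.)
v1: (-1.5,2.5) → rotate → (-1.70486,-2.36505) → ×s → (-1.06383,-1.47579) → (-1.06,-1.48)
v2: (2,-3.5) → rotate → (2.42628,3.21919) → ×s → (1.51400,2.00877) → (1.51,2.01)
v3: (4.5,3.5) → rotate → (-4.99212,2.75296) → ×s → (-3.11508,1.71785) → (-3.12,1.72)
v4: (3,5) → rotate → (-5.77819,0.78265) → ×s → (-3.60559,0.48838) → (-3.61,0.49)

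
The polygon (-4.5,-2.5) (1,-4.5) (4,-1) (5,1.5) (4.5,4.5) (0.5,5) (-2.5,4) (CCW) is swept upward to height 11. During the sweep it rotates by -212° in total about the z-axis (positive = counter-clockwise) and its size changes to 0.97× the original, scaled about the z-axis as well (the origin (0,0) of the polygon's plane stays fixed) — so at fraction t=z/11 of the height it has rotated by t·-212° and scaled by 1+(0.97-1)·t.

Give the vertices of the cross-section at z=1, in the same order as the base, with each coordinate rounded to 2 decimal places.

t = z/height = 1/11 = 0.0909091
s = 1 + (scale-1)·z/height = 1 + (0.97-1)·1/11 = 0.997273
θ = twist·z/height = -212°·1/11 = -19.2727° = -0.336373 rad
cos θ = 0.943958, sin θ = -0.330065 (intermediates below are computed at full precision and shown rounded to 5 d.p.)
v1: (-4.5,-2.5) → rotate → (-5.07297,-0.87460) → ×s → (-5.05914,-0.87222) → (-5.06,-0.87)
v2: (1,-4.5) → rotate → (-0.54133,-4.57788) → ×s → (-0.53986,-4.56539) → (-0.54,-4.57)
v3: (4,-1) → rotate → (3.44577,-2.26422) → ×s → (3.43637,-2.25804) → (3.44,-2.26)
v4: (5,1.5) → rotate → (5.21489,-0.23439) → ×s → (5.20067,-0.23375) → (5.20,-0.23)
v5: (4.5,4.5) → rotate → (5.73310,2.76252) → ×s → (5.71747,2.75498) → (5.72,2.75)
v6: (0.5,5) → rotate → (2.12230,4.55476) → ×s → (2.11652,4.54234) → (2.12,4.54)
v7: (-2.5,4) → rotate → (-1.03963,4.60100) → ×s → (-1.03680,4.58845) → (-1.04,4.59)

Cross-section at z=1: (-5.06,-0.87) (-0.54,-4.57) (3.44,-2.26) (5.20,-0.23) (5.72,2.75) (2.12,4.54) (-1.04,4.59)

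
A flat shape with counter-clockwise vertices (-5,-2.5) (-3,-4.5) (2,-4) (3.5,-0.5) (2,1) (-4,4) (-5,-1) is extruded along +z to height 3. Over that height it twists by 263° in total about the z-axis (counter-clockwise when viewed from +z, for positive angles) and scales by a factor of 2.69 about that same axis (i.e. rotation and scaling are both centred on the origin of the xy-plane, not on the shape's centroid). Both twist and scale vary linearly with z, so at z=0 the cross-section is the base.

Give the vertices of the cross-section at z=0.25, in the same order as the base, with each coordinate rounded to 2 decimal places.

Cross-section at z=0.25: (-4.23,-4.78) (-1.26,-6.04) (3.82,-3.38) (3.92,0.96) (1.69,1.91) (-5.94,2.53) (-4.87,-3.19)

t = z/height = 0.25/3 = 0.0833333
s = 1 + (scale-1)·z/height = 1 + (2.69-1)·0.25/3 = 1.140833
θ = twist·z/height = 263°·0.25/3 = 21.9167° = 0.382518 rad
cos θ = 0.927728, sin θ = 0.373258 (intermediates below are computed at full precision and shown rounded to 5 d.p.)
v1: (-5,-2.5) → rotate → (-3.70549,-4.18561) → ×s → (-4.22735,-4.77508) → (-4.23,-4.78)
v2: (-3,-4.5) → rotate → (-1.10352,-5.29455) → ×s → (-1.25894,-6.04020) → (-1.26,-6.04)
v3: (2,-4) → rotate → (3.34849,-2.96440) → ×s → (3.82006,-3.38188) → (3.82,-3.38)
v4: (3.5,-0.5) → rotate → (3.43368,0.84254) → ×s → (3.91725,0.96120) → (3.92,0.96)
v5: (2,1) → rotate → (1.48220,1.67424) → ×s → (1.69094,1.91003) → (1.69,1.91)
v6: (-4,4) → rotate → (-5.20394,2.21788) → ×s → (-5.93683,2.53023) → (-5.94,2.53)
v7: (-5,-1) → rotate → (-4.26538,-2.79402) → ×s → (-4.86609,-3.18751) → (-4.87,-3.19)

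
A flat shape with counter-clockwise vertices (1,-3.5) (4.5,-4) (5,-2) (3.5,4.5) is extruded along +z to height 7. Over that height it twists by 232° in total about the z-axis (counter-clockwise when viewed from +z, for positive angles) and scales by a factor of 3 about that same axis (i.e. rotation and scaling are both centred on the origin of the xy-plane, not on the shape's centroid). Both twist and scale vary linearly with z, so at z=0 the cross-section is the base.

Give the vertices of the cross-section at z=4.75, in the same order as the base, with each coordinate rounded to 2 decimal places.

t = z/height = 4.75/7 = 0.678571
s = 1 + (scale-1)·z/height = 1 + (3-1)·4.75/7 = 2.357143
θ = twist·z/height = 232°·4.75/7 = 157.4286° = 2.747647 rad
cos θ = -0.923402, sin θ = 0.383835 (intermediates below are computed at full precision and shown rounded to 5 d.p.)
v1: (1,-3.5) → rotate → (0.42002,3.61574) → ×s → (0.99005,8.52282) → (0.99,8.52)
v2: (4.5,-4) → rotate → (-2.61997,5.42086) → ×s → (-6.17564,12.77775) → (-6.18,12.78)
v3: (5,-2) → rotate → (-3.84934,3.76598) → ×s → (-9.07344,8.87695) → (-9.07,8.88)
v4: (3.5,4.5) → rotate → (-4.95916,-2.81189) → ×s → (-11.68946,-6.62802) → (-11.69,-6.63)

Cross-section at z=4.75: (0.99,8.52) (-6.18,12.78) (-9.07,8.88) (-11.69,-6.63)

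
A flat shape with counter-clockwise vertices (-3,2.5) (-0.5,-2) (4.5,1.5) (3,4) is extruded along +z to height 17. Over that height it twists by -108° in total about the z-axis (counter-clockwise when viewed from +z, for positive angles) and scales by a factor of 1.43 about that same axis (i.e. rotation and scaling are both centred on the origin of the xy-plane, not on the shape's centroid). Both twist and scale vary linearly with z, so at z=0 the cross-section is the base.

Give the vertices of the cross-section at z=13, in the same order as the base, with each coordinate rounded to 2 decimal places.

Cross-section at z=13: (2.78,4.38) (-2.72,0.32) (2.75,-5.67) (5.79,-3.27)

t = z/height = 13/17 = 0.764706
s = 1 + (scale-1)·z/height = 1 + (1.43-1)·13/17 = 1.328824
θ = twist·z/height = -108°·13/17 = -82.5882° = -1.441437 rad
cos θ = 0.128999, sin θ = -0.991645 (intermediates below are computed at full precision and shown rounded to 5 d.p.)
v1: (-3,2.5) → rotate → (2.09211,3.29743) → ×s → (2.78005,4.38171) → (2.78,4.38)
v2: (-0.5,-2) → rotate → (-2.04779,0.23782) → ×s → (-2.72115,0.31603) → (-2.72,0.32)
v3: (4.5,1.5) → rotate → (2.06796,-4.26890) → ×s → (2.74796,-5.67262) → (2.75,-5.67)
v4: (3,4) → rotate → (4.35358,-2.45894) → ×s → (5.78513,-3.26749) → (5.79,-3.27)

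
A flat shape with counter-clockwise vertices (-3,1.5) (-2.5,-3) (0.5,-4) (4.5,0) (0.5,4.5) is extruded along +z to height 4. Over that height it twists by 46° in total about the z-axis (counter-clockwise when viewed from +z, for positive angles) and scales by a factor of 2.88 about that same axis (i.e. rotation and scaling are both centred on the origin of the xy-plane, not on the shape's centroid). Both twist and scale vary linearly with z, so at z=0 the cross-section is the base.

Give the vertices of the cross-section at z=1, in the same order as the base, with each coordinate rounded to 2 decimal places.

t = z/height = 1/4 = 0.25
s = 1 + (scale-1)·z/height = 1 + (2.88-1)·1/4 = 1.470000
θ = twist·z/height = 46°·1/4 = 11.5000° = 0.200713 rad
cos θ = 0.979925, sin θ = 0.199368 (intermediates below are computed at full precision and shown rounded to 5 d.p.)
v1: (-3,1.5) → rotate → (-3.23883,0.87178) → ×s → (-4.76107,1.28152) → (-4.76,1.28)
v2: (-2.5,-3) → rotate → (-1.85171,-3.43819) → ×s → (-2.72201,-5.05415) → (-2.72,-5.05)
v3: (0.5,-4) → rotate → (1.28743,-3.82001) → ×s → (1.89253,-5.61542) → (1.89,-5.62)
v4: (4.5,0) → rotate → (4.40966,0.89716) → ×s → (6.48220,1.31882) → (6.48,1.32)
v5: (0.5,4.5) → rotate → (-0.40719,4.50935) → ×s → (-0.59857,6.62874) → (-0.60,6.63)

Cross-section at z=1: (-4.76,1.28) (-2.72,-5.05) (1.89,-5.62) (6.48,1.32) (-0.60,6.63)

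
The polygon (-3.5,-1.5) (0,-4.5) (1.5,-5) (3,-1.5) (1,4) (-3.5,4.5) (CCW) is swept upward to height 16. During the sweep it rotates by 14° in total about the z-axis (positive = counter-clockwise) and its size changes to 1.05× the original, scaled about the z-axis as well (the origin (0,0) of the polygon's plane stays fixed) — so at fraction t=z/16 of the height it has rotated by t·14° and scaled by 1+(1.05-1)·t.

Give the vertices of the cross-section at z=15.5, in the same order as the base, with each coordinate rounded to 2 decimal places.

Cross-section at z=15.5: (-3.20,-2.39) (1.11,-4.59) (2.76,-4.73) (3.43,-0.79) (0.04,4.32) (-4.67,3.73)

t = z/height = 15.5/16 = 0.96875
s = 1 + (scale-1)·z/height = 1 + (1.05-1)·15.5/16 = 1.048438
θ = twist·z/height = 14°·15.5/16 = 13.5625° = 0.236710 rad
cos θ = 0.972115, sin θ = 0.234506 (intermediates below are computed at full precision and shown rounded to 5 d.p.)
v1: (-3.5,-1.5) → rotate → (-3.05064,-2.27894) → ×s → (-3.19841,-2.38933) → (-3.20,-2.39)
v2: (0,-4.5) → rotate → (1.05528,-4.37452) → ×s → (1.10639,-4.58641) → (1.11,-4.59)
v3: (1.5,-5) → rotate → (2.63070,-4.50881) → ×s → (2.75813,-4.72721) → (2.76,-4.73)
v4: (3,-1.5) → rotate → (3.26810,-0.75465) → ×s → (3.42640,-0.79121) → (3.43,-0.79)
v5: (1,4) → rotate → (0.03409,4.12296) → ×s → (0.03574,4.32267) → (0.04,4.32)
v6: (-3.5,4.5) → rotate → (-4.45768,3.55375) → ×s → (-4.67360,3.72588) → (-4.67,3.73)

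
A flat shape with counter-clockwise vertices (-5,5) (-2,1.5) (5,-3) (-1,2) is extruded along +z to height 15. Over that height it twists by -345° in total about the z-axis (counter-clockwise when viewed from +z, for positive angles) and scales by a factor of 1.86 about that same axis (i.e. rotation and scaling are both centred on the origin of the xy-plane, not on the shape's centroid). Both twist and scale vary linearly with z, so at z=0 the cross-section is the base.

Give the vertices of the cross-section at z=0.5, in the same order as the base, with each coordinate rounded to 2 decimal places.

t = z/height = 0.5/15 = 0.0333333
s = 1 + (scale-1)·z/height = 1 + (1.86-1)·0.5/15 = 1.028667
θ = twist·z/height = -345°·0.5/15 = -11.5000° = -0.200713 rad
cos θ = 0.979925, sin θ = -0.199368 (intermediates below are computed at full precision and shown rounded to 5 d.p.)
v1: (-5,5) → rotate → (-3.90278,5.89646) → ×s → (-4.01466,6.06550) → (-4.01,6.07)
v2: (-2,1.5) → rotate → (-1.66080,1.86862) → ×s → (-1.70841,1.92219) → (-1.71,1.92)
v3: (5,-3) → rotate → (4.30152,-3.93661) → ×s → (4.42483,-4.04946) → (4.42,-4.05)
v4: (-1,2) → rotate → (-0.58119,2.15922) → ×s → (-0.59785,2.22111) → (-0.60,2.22)

Cross-section at z=0.5: (-4.01,6.07) (-1.71,1.92) (4.42,-4.05) (-0.60,2.22)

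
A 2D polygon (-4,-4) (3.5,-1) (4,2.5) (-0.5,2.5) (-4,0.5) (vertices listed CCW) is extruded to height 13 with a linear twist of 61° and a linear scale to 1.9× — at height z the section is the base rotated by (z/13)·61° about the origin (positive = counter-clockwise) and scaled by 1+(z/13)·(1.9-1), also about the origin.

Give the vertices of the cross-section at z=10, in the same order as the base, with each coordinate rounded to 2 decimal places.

t = z/height = 10/13 = 0.769231
s = 1 + (scale-1)·z/height = 1 + (1.9-1)·10/13 = 1.692308
θ = twist·z/height = 61°·10/13 = 46.9231° = 0.818962 rad
cos θ = 0.682980, sin θ = 0.730437 (intermediates below are computed at full precision and shown rounded to 5 d.p.)
v1: (-4,-4) → rotate → (0.18983,-5.65367) → ×s → (0.32125,-9.56775) → (0.32,-9.57)
v2: (3.5,-1) → rotate → (3.12087,1.87355) → ×s → (5.28147,3.17063) → (5.28,3.17)
v3: (4,2.5) → rotate → (0.90582,4.62920) → ×s → (1.53293,7.83403) → (1.53,7.83)
v4: (-0.5,2.5) → rotate → (-2.16758,1.34223) → ×s → (-3.66822,2.27147) → (-3.67,2.27)
v5: (-4,0.5) → rotate → (-3.09714,-2.58026) → ×s → (-5.24131,-4.36659) → (-5.24,-4.37)

Cross-section at z=10: (0.32,-9.57) (5.28,3.17) (1.53,7.83) (-3.67,2.27) (-5.24,-4.37)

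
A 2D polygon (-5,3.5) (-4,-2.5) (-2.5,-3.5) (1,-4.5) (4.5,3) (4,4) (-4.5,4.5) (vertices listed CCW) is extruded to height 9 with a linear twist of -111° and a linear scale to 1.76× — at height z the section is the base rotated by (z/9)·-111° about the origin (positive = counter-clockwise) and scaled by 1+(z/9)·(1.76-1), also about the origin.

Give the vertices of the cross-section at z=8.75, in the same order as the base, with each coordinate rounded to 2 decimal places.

Cross-section at z=8.75: (8.47,6.40) (-2.00,7.96) (-4.45,6.01) (-7.98,0.75) (2.56,-9.05) (4.48,-8.76) (9.85,5.04)

t = z/height = 8.75/9 = 0.972222
s = 1 + (scale-1)·z/height = 1 + (1.76-1)·8.75/9 = 1.738889
θ = twist·z/height = -111°·8.75/9 = -107.9167° = -1.883501 rad
cos θ = -0.307633, sin θ = -0.951505 (intermediates below are computed at full precision and shown rounded to 5 d.p.)
v1: (-5,3.5) → rotate → (4.86843,3.68081) → ×s → (8.46567,6.40052) → (8.47,6.40)
v2: (-4,-2.5) → rotate → (-1.14823,4.57510) → ×s → (-1.99664,7.95560) → (-2.00,7.96)
v3: (-2.5,-3.5) → rotate → (-2.56118,3.45548) → ×s → (-4.45361,6.00869) → (-4.45,6.01)
v4: (1,-4.5) → rotate → (-4.58941,0.43285) → ×s → (-7.98047,0.75267) → (-7.98,0.75)
v5: (4.5,3) → rotate → (1.47016,-5.20467) → ×s → (2.55645,-9.05035) → (2.56,-9.05)
v6: (4,4) → rotate → (2.57549,-5.03655) → ×s → (4.47848,-8.75801) → (4.48,-8.76)
v7: (-4.5,4.5) → rotate → (5.66612,2.89742) → ×s → (9.85276,5.03829) → (9.85,5.04)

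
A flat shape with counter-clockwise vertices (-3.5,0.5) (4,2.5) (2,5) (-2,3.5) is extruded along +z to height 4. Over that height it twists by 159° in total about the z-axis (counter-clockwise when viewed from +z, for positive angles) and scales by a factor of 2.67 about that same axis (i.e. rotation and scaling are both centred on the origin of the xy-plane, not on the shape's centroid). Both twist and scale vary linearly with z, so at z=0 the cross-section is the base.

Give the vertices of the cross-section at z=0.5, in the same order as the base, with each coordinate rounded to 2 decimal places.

t = z/height = 0.5/4 = 0.125
s = 1 + (scale-1)·z/height = 1 + (2.67-1)·0.5/4 = 1.208750
θ = twist·z/height = 159°·0.5/4 = 19.8750° = 0.346884 rad
cos θ = 0.940437, sin θ = 0.339969 (intermediates below are computed at full precision and shown rounded to 5 d.p.)
v1: (-3.5,0.5) → rotate → (-3.46151,-0.71967) → ×s → (-4.18410,-0.86991) → (-4.18,-0.87)
v2: (4,2.5) → rotate → (2.91182,3.71097) → ×s → (3.51967,4.48563) → (3.52,4.49)
v3: (2,5) → rotate → (0.18103,5.38212) → ×s → (0.21882,6.50564) → (0.22,6.51)
v4: (-2,3.5) → rotate → (-3.07077,2.61159) → ×s → (-3.71179,3.15676) → (-3.71,3.16)

Cross-section at z=0.5: (-4.18,-0.87) (3.52,4.49) (0.22,6.51) (-3.71,3.16)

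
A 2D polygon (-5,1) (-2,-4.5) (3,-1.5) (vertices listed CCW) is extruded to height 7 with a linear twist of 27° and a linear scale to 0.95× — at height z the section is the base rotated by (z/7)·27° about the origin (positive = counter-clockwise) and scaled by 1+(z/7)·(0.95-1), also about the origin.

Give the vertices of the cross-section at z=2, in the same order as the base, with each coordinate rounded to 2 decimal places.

Cross-section at z=2: (-5.02,0.32) (-1.36,-4.66) (3.13,-1.07)

t = z/height = 2/7 = 0.285714
s = 1 + (scale-1)·z/height = 1 + (0.95-1)·2/7 = 0.985714
θ = twist·z/height = 27°·2/7 = 7.7143° = 0.134640 rad
cos θ = 0.990950, sin θ = 0.134233 (intermediates below are computed at full precision and shown rounded to 5 d.p.)
v1: (-5,1) → rotate → (-5.08898,0.31978) → ×s → (-5.01628,0.31522) → (-5.02,0.32)
v2: (-2,-4.5) → rotate → (-1.37785,-4.72774) → ×s → (-1.35817,-4.66020) → (-1.36,-4.66)
v3: (3,-1.5) → rotate → (3.17420,-1.08372) → ×s → (3.12885,-1.06824) → (3.13,-1.07)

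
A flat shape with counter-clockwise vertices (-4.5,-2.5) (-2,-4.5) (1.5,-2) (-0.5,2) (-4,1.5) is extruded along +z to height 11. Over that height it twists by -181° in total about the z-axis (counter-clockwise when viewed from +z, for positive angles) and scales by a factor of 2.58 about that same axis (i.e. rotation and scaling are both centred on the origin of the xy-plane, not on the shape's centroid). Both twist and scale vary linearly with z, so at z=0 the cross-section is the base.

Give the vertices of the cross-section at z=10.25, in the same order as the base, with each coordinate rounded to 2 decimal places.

t = z/height = 10.25/11 = 0.931818
s = 1 + (scale-1)·z/height = 1 + (2.58-1)·10.25/11 = 2.472273
θ = twist·z/height = -181°·10.25/11 = -168.6591° = -2.943656 rad
cos θ = -0.980475, sin θ = -0.196646 (intermediates below are computed at full precision and shown rounded to 5 d.p.)
v1: (-4.5,-2.5) → rotate → (3.92052,3.33609) → ×s → (9.69259,8.24774) → (9.69,8.25)
v2: (-2,-4.5) → rotate → (1.07604,4.80543) → ×s → (2.66027,11.88033) → (2.66,11.88)
v3: (1.5,-2) → rotate → (-1.86400,1.66598) → ×s → (-4.60833,4.11876) → (-4.61,4.12)
v4: (-0.5,2) → rotate → (0.88353,-1.86263) → ×s → (2.18433,-4.60492) → (2.18,-4.60)
v5: (-4,1.5) → rotate → (4.21687,-0.68413) → ×s → (10.42525,-1.69135) → (10.43,-1.69)

Cross-section at z=10.25: (9.69,8.25) (2.66,11.88) (-4.61,4.12) (2.18,-4.60) (10.43,-1.69)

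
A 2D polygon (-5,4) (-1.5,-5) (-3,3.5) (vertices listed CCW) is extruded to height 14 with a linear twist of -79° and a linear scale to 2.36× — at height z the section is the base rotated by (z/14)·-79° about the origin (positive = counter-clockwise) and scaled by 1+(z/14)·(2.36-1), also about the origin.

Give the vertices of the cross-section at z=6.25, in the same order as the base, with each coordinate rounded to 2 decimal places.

Cross-section at z=6.25: (-2.85,9.89) (-6.61,-5.17) (-0.69,7.38)

t = z/height = 6.25/14 = 0.446429
s = 1 + (scale-1)·z/height = 1 + (2.36-1)·6.25/14 = 1.607143
θ = twist·z/height = -79°·6.25/14 = -35.2679° = -0.615540 rad
cos θ = 0.816462, sin θ = -0.577400 (intermediates below are computed at full precision and shown rounded to 5 d.p.)
v1: (-5,4) → rotate → (-1.77271,6.15284) → ×s → (-2.84900,9.88850) → (-2.85,9.89)
v2: (-1.5,-5) → rotate → (-4.11169,-3.21621) → ×s → (-6.60807,-5.16891) → (-6.61,-5.17)
v3: (-3,3.5) → rotate → (-0.42849,4.58981) → ×s → (-0.68864,7.37649) → (-0.69,7.38)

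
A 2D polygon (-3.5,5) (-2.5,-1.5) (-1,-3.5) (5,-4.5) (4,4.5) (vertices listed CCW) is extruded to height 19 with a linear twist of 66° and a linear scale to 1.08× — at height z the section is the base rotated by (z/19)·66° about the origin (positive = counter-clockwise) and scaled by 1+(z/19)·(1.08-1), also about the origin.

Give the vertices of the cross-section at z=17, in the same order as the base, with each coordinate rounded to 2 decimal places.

t = z/height = 17/19 = 0.894737
s = 1 + (scale-1)·z/height = 1 + (1.08-1)·17/19 = 1.071579
θ = twist·z/height = 66°·17/19 = 59.0526° = 1.030663 rad
cos θ = 0.514250, sin θ = 0.857640 (intermediates below are computed at full precision and shown rounded to 5 d.p.)
v1: (-3.5,5) → rotate → (-6.08808,-0.43049) → ×s → (-6.52386,-0.46130) → (-6.52,-0.46)
v2: (-2.5,-1.5) → rotate → (0.00083,-2.91548) → ×s → (0.00089,-3.12416) → (0.00,-3.12)
v3: (-1,-3.5) → rotate → (2.48749,-2.65752) → ×s → (2.66554,-2.84774) → (2.67,-2.85)
v4: (5,-4.5) → rotate → (6.43063,1.97407) → ×s → (6.89093,2.11538) → (6.89,2.12)
v5: (4,4.5) → rotate → (-1.80238,5.74469) → ×s → (-1.93139,6.15589) → (-1.93,6.16)

Cross-section at z=17: (-6.52,-0.46) (0.00,-3.12) (2.67,-2.85) (6.89,2.12) (-1.93,6.16)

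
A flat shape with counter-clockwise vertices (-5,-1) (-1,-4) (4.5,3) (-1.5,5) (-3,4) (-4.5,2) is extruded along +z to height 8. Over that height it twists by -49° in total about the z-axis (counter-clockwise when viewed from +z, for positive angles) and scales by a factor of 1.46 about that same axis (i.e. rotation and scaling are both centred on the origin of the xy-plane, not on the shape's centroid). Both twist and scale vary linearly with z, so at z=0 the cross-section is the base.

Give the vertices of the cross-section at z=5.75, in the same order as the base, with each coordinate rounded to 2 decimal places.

t = z/height = 5.75/8 = 0.71875
s = 1 + (scale-1)·z/height = 1 + (1.46-1)·5.75/8 = 1.330625
θ = twist·z/height = -49°·5.75/8 = -35.2188° = -0.614683 rad
cos θ = 0.816956, sin θ = -0.576700 (intermediates below are computed at full precision and shown rounded to 5 d.p.)
v1: (-5,-1) → rotate → (-4.66148,2.06654) → ×s → (-6.20268,2.74979) → (-6.20,2.75)
v2: (-1,-4) → rotate → (-3.12375,-2.69113) → ×s → (-4.15655,-3.58088) → (-4.16,-3.58)
v3: (4.5,3) → rotate → (5.40640,-0.14428) → ×s → (7.19389,-0.19198) → (7.19,-0.19)
v4: (-1.5,5) → rotate → (1.65806,4.94983) → ×s → (2.20626,6.58637) → (2.21,6.59)
v5: (-3,4) → rotate → (-0.14407,4.99792) → ×s → (-0.19170,6.65036) → (-0.19,6.65)
v6: (-4.5,2) → rotate → (-2.52290,4.22906) → ×s → (-3.35704,5.62729) → (-3.36,5.63)

Cross-section at z=5.75: (-6.20,2.75) (-4.16,-3.58) (7.19,-0.19) (2.21,6.59) (-0.19,6.65) (-3.36,5.63)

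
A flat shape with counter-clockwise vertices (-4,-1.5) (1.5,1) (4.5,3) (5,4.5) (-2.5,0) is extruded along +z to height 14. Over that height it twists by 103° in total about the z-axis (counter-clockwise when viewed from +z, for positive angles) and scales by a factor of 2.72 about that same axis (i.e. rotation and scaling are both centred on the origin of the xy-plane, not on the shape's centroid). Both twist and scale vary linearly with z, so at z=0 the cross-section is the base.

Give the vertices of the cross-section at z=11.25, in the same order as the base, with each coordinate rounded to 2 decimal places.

t = z/height = 11.25/14 = 0.803571
s = 1 + (scale-1)·z/height = 1 + (2.72-1)·11.25/14 = 2.382143
θ = twist·z/height = 103°·11.25/14 = 82.7679° = 1.444572 rad
cos θ = 0.125890, sin θ = 0.992044 (intermediates below are computed at full precision and shown rounded to 5 d.p.)
v1: (-4,-1.5) → rotate → (0.98451,-4.15701) → ×s → (2.34524,-9.90260) → (2.35,-9.90)
v2: (1.5,1) → rotate → (-0.80321,1.61396) → ×s → (-1.91336,3.84467) → (-1.91,3.84)
v3: (4.5,3) → rotate → (-2.40963,4.84187) → ×s → (-5.74008,11.53402) → (-5.74,11.53)
v4: (5,4.5) → rotate → (-3.83475,5.52673) → ×s → (-9.13492,13.16545) → (-9.13,13.17)
v5: (-2.5,0) → rotate → (-0.31472,-2.48011) → ×s → (-0.74972,-5.90798) → (-0.75,-5.91)

Cross-section at z=11.25: (2.35,-9.90) (-1.91,3.84) (-5.74,11.53) (-9.13,13.17) (-0.75,-5.91)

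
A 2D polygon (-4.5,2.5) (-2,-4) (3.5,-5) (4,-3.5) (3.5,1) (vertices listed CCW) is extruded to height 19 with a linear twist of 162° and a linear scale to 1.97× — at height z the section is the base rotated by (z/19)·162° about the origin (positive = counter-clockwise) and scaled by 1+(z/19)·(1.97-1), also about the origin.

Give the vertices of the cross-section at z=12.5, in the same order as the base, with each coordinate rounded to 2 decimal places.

Cross-section at z=12.5: (-1.82,-8.23) (7.22,-1.27) (6.21,7.83) (3.63,7.92) (-3.21,5.03)

t = z/height = 12.5/19 = 0.657895
s = 1 + (scale-1)·z/height = 1 + (1.97-1)·12.5/19 = 1.638158
θ = twist·z/height = 162°·12.5/19 = 106.5789° = 1.860154 rad
cos θ = -0.285336, sin θ = 0.958427 (intermediates below are computed at full precision and shown rounded to 5 d.p.)
v1: (-4.5,2.5) → rotate → (-1.11206,-5.02626) → ×s → (-1.82172,-8.23381) → (-1.82,-8.23)
v2: (-2,-4) → rotate → (4.40438,-0.77551) → ×s → (7.21507,-1.27041) → (7.22,-1.27)
v3: (3.5,-5) → rotate → (3.79346,4.78118) → ×s → (6.21429,7.83232) → (6.21,7.83)
v4: (4,-3.5) → rotate → (2.21315,4.83239) → ×s → (3.62549,7.91621) → (3.63,7.92)
v5: (3.5,1) → rotate → (-1.95710,3.06916) → ×s → (-3.20605,5.02777) → (-3.21,5.03)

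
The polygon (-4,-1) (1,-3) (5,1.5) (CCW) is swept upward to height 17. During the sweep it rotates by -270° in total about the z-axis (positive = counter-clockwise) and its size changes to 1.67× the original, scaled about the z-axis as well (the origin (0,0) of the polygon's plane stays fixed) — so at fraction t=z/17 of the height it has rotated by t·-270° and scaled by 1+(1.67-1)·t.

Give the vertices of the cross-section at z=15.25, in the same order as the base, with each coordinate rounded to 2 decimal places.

Cross-section at z=15.25: (4.40,-4.92) (3.50,3.66) (-5.86,5.96)

t = z/height = 15.25/17 = 0.897059
s = 1 + (scale-1)·z/height = 1 + (1.67-1)·15.25/17 = 1.601029
θ = twist·z/height = -270°·15.25/17 = -242.2059° = -4.227290 rad
cos θ = -0.466296, sin θ = 0.884629 (intermediates below are computed at full precision and shown rounded to 5 d.p.)
v1: (-4,-1) → rotate → (2.74981,-3.07222) → ×s → (4.40253,-4.91871) → (4.40,-4.92)
v2: (1,-3) → rotate → (2.18759,2.28352) → ×s → (3.50240,3.65598) → (3.50,3.66)
v3: (5,1.5) → rotate → (-3.65842,3.72370) → ×s → (-5.85724,5.96175) → (-5.86,5.96)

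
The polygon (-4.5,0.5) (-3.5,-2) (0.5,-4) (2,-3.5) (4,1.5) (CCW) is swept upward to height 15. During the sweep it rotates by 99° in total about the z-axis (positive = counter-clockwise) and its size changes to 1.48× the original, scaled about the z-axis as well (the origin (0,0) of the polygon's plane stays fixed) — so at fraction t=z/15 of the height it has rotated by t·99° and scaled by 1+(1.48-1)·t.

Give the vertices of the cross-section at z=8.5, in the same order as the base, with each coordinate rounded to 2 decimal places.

Cross-section at z=8.5: (-3.72,-4.40) (-0.37,-5.11) (4.58,-2.31) (5.11,-0.37) (1.25,5.29)

t = z/height = 8.5/15 = 0.566667
s = 1 + (scale-1)·z/height = 1 + (1.48-1)·8.5/15 = 1.272000
θ = twist·z/height = 99°·8.5/15 = 56.1000° = 0.979130 rad
cos θ = 0.557745, sin θ = 0.830012 (intermediates below are computed at full precision and shown rounded to 5 d.p.)
v1: (-4.5,0.5) → rotate → (-2.92486,-3.45618) → ×s → (-3.72042,-4.39626) → (-3.72,-4.40)
v2: (-3.5,-2) → rotate → (-0.29208,-4.02053) → ×s → (-0.37153,-5.11412) → (-0.37,-5.11)
v3: (0.5,-4) → rotate → (3.59892,-1.81597) → ×s → (4.57783,-2.30992) → (4.58,-2.31)
v4: (2,-3.5) → rotate → (4.02053,-0.29208) → ×s → (5.11412,-0.37153) → (5.11,-0.37)
v5: (4,1.5) → rotate → (0.98596,4.15667) → ×s → (1.25414,5.28728) → (1.25,5.29)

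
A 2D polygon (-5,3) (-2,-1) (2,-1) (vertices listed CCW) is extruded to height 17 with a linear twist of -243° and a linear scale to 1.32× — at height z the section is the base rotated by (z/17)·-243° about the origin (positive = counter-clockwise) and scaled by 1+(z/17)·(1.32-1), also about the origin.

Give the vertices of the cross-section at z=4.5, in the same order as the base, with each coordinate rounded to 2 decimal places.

t = z/height = 4.5/17 = 0.264706
s = 1 + (scale-1)·z/height = 1 + (1.32-1)·4.5/17 = 1.084706
θ = twist·z/height = -243°·4.5/17 = -64.3235° = -1.122657 rad
cos θ = 0.433289, sin θ = -0.901255 (intermediates below are computed at full precision and shown rounded to 5 d.p.)
v1: (-5,3) → rotate → (0.53732,5.80614) → ×s → (0.58283,6.29796) → (0.58,6.30)
v2: (-2,-1) → rotate → (-1.76783,1.36922) → ×s → (-1.91758,1.48520) → (-1.92,1.49)
v3: (2,-1) → rotate → (-0.03468,-2.23580) → ×s → (-0.03761,-2.42518) → (-0.04,-2.43)

Cross-section at z=4.5: (0.58,6.30) (-1.92,1.49) (-0.04,-2.43)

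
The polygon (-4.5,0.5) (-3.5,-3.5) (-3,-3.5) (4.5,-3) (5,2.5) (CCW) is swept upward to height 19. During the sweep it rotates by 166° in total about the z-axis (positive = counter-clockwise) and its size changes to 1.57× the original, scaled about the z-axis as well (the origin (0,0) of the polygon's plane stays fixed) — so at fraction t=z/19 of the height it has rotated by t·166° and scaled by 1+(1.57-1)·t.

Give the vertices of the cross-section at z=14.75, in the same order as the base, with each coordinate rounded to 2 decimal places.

Cross-section at z=14.75: (3.51,-5.51) (7.10,-0.76) (6.65,-0.20) (-0.70,7.77) (-7.33,3.35)

t = z/height = 14.75/19 = 0.776316
s = 1 + (scale-1)·z/height = 1 + (1.57-1)·14.75/19 = 1.442500
θ = twist·z/height = 166°·14.75/19 = 128.8684° = 2.249178 rad
cos θ = -0.627534, sin θ = 0.778589 (intermediates below are computed at full precision and shown rounded to 5 d.p.)
v1: (-4.5,0.5) → rotate → (2.43461,-3.81742) → ×s → (3.51192,-5.50663) → (3.51,-5.51)
v2: (-3.5,-3.5) → rotate → (4.92143,-0.52869) → ×s → (7.09916,-0.76264) → (7.10,-0.76)
v3: (-3,-3.5) → rotate → (4.60766,-0.13940) → ×s → (6.64656,-0.20108) → (6.65,-0.20)
v4: (4.5,-3) → rotate → (-0.48814,5.38625) → ×s → (-0.70414,7.76967) → (-0.70,7.77)
v5: (5,2.5) → rotate → (-5.08414,2.32411) → ×s → (-7.33388,3.35253) → (-7.33,3.35)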